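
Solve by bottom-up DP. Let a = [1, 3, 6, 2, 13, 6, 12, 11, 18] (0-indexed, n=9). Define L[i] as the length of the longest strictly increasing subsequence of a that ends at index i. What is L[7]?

4

   i    0    1    2    3    4    5    6    7    8
a[i]    1    3    6    2   13    6   12   11   18
L[i]    1    2    3    2    4    3    4    4    5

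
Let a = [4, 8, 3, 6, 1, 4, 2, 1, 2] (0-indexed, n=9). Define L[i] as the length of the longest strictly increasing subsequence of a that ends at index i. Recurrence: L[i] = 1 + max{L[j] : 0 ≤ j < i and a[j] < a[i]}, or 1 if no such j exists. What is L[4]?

1

   i    0    1    2    3    4    5    6    7    8
a[i]    4    8    3    6    1    4    2    1    2
L[i]    1    2    1    2    1    2    2    1    2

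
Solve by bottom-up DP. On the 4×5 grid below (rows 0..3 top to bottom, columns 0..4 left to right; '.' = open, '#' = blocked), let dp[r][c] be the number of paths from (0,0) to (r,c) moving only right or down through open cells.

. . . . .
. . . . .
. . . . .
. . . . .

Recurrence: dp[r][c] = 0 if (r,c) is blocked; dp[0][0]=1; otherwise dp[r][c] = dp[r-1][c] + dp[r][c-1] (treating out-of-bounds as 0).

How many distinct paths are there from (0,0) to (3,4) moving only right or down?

35

r\c   0   1   2   3   4
  0   1   1   1   1   1
  1   1   2   3   4   5
  2   1   3   6  10  15
  3   1   4  10  20  35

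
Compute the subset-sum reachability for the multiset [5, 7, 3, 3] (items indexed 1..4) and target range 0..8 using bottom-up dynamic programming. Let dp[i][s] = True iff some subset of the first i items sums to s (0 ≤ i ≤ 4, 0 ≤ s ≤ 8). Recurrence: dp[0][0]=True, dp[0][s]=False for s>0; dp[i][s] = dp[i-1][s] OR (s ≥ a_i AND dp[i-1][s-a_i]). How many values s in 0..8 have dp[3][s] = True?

i\s   0   1   2   3   4   5   6   7   8
  0   T   F   F   F   F   F   F   F   F
  1   T   F   F   F   F   T   F   F   F
  2   T   F   F   F   F   T   F   T   F
  3   T   F   F   T   F   T   F   T   T
  4   T   F   F   T   F   T   T   T   T

5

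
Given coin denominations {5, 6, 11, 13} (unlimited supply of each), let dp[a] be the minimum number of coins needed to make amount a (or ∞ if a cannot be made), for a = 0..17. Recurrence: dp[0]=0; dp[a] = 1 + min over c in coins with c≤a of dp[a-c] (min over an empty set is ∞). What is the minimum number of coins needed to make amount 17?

 a  0  1  2  3  4  5  6  7  8  9 10 11 12 13 14 15 16 17
dp  0  -  -  -  -  1  1  -  -  -  2  1  2  1  -  3  2  2
(- denotes ∞ / unreachable)

2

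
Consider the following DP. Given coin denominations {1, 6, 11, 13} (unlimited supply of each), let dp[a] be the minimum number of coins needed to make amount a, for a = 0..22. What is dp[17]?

 a  0  1  2  3  4  5  6  7  8  9 10 11 12 13 14 15 16 17 18 19 20 21 22
dp  0  1  2  3  4  5  1  2  3  4  5  1  2  1  2  3  4  2  3  2  3  4  2

2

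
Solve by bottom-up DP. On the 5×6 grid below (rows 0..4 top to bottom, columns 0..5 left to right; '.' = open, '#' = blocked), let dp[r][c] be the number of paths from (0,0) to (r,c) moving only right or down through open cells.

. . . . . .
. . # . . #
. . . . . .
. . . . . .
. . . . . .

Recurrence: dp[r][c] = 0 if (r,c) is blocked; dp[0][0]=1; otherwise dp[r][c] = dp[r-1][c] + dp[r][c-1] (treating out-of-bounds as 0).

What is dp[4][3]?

23

r\c   0   1   2   3   4   5
  0   1   1   1   1   1   1
  1   1   2   0   1   2   0
  2   1   3   3   4   6   6
  3   1   4   7  11  17  23
  4   1   5  12  23  40  63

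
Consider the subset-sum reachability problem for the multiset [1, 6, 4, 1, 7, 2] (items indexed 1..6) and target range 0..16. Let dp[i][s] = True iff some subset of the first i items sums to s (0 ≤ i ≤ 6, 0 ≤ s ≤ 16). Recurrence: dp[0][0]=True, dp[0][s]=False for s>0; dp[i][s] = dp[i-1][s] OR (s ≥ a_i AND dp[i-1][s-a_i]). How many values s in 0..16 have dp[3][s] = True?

i\s   0   1   2   3   4   5   6   7   8   9  10  11  12  13  14  15  16
  0   T   F   F   F   F   F   F   F   F   F   F   F   F   F   F   F   F
  1   T   T   F   F   F   F   F   F   F   F   F   F   F   F   F   F   F
  2   T   T   F   F   F   F   T   T   F   F   F   F   F   F   F   F   F
  3   T   T   F   F   T   T   T   T   F   F   T   T   F   F   F   F   F
  4   T   T   T   F   T   T   T   T   T   F   T   T   T   F   F   F   F
  5   T   T   T   F   T   T   T   T   T   T   T   T   T   T   T   T   F
  6   T   T   T   T   T   T   T   T   T   T   T   T   T   T   T   T   T

8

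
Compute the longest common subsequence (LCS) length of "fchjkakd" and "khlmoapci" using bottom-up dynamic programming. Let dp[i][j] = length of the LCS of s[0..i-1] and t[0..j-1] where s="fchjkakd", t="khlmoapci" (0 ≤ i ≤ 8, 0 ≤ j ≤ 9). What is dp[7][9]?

   ''  k  h  l  m  o  a  p  c  i
''  0  0  0  0  0  0  0  0  0  0
 f  0  0  0  0  0  0  0  0  0  0
 c  0  0  0  0  0  0  0  0  1  1
 h  0  0  1  1  1  1  1  1  1  1
 j  0  0  1  1  1  1  1  1  1  1
 k  0  1  1  1  1  1  1  1  1  1
 a  0  1  1  1  1  1  2  2  2  2
 k  0  1  1  1  1  1  2  2  2  2
 d  0  1  1  1  1  1  2  2  2  2

2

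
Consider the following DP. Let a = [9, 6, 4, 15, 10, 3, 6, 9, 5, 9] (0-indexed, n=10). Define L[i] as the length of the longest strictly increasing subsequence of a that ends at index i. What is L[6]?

   i    0    1    2    3    4    5    6    7    8    9
a[i]    9    6    4   15   10    3    6    9    5    9
L[i]    1    1    1    2    2    1    2    3    2    3

2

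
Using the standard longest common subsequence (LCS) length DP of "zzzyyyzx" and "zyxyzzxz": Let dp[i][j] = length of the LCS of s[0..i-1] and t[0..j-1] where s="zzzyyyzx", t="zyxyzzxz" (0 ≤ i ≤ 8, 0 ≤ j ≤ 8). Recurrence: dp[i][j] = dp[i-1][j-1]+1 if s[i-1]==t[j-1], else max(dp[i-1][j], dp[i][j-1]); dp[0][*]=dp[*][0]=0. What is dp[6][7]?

   ''  z  y  x  y  z  z  x  z
''  0  0  0  0  0  0  0  0  0
 z  0  1  1  1  1  1  1  1  1
 z  0  1  1  1  1  2  2  2  2
 z  0  1  1  1  1  2  3  3  3
 y  0  1  2  2  2  2  3  3  3
 y  0  1  2  2  3  3  3  3  3
 y  0  1  2  2  3  3  3  3  3
 z  0  1  2  2  3  4  4  4  4
 x  0  1  2  3  3  4  4  5  5

3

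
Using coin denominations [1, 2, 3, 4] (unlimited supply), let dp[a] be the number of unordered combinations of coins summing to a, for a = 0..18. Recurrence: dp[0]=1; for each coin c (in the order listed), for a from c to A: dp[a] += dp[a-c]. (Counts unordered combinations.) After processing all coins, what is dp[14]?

47

after  coin     0     1     2     3     4     5     6     7     8     9    10    11    12    13    14    15    16    17    18
          1     1     1     1     1     1     1     1     1     1     1     1     1     1     1     1     1     1     1     1
          2     1     1     2     2     3     3     4     4     5     5     6     6     7     7     8     8     9     9    10
          3     1     1     2     3     4     5     7     8    10    12    14    16    19    21    24    27    30    33    37
          4     1     1     2     3     5     6     9    11    15    18    23    27    34    39    47    54    64    72    84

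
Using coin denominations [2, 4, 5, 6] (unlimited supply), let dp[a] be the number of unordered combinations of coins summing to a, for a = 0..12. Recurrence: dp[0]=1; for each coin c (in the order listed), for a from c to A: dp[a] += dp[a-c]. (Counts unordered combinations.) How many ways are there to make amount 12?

8

after  coin     0     1     2     3     4     5     6     7     8     9    10    11    12
          2     1     0     1     0     1     0     1     0     1     0     1     0     1
          4     1     0     1     0     2     0     2     0     3     0     3     0     4
          5     1     0     1     0     2     1     2     1     3     2     4     2     5
          6     1     0     1     0     2     1     3     1     4     2     6     3     8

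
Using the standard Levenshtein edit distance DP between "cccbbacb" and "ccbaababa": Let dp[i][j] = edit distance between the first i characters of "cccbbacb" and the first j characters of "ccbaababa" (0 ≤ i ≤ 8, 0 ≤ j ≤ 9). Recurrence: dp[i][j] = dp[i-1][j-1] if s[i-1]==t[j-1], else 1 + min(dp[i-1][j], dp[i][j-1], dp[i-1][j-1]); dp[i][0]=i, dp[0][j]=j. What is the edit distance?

   ''  c  c  b  a  a  b  a  b  a
''  0  1  2  3  4  5  6  7  8  9
 c  1  0  1  2  3  4  5  6  7  8
 c  2  1  0  1  2  3  4  5  6  7
 c  3  2  1  1  2  3  4  5  6  7
 b  4  3  2  1  2  3  3  4  5  6
 b  5  4  3  2  2  3  3  4  4  5
 a  6  5  4  3  2  2  3  3  4  4
 c  7  6  5  4  3  3  3  4  4  5
 b  8  7  6  5  4  4  3  4  4  5

5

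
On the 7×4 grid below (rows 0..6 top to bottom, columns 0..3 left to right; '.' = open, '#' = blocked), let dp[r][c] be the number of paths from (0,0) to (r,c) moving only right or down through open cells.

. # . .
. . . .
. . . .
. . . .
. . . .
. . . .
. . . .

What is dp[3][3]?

10

r\c   0   1   2   3
  0   1   0   0   0
  1   1   1   1   1
  2   1   2   3   4
  3   1   3   6  10
  4   1   4  10  20
  5   1   5  15  35
  6   1   6  21  56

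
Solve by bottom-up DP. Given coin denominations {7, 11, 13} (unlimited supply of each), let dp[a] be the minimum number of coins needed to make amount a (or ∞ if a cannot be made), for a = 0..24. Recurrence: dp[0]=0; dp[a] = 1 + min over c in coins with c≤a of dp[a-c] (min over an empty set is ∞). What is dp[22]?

 a  0  1  2  3  4  5  6  7  8  9 10 11 12 13 14 15 16 17 18 19 20 21 22 23 24
dp  0  -  -  -  -  -  -  1  -  -  -  1  -  1  2  -  -  -  2  -  2  3  2  -  2
(- denotes ∞ / unreachable)

2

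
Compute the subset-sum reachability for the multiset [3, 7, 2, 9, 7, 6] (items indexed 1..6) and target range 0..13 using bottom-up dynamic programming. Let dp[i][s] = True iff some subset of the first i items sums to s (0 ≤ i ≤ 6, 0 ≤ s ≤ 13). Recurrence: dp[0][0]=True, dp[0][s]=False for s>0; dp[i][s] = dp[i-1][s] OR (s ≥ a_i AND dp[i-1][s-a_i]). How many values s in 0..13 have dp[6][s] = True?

12

i\s   0   1   2   3   4   5   6   7   8   9  10  11  12  13
  0   T   F   F   F   F   F   F   F   F   F   F   F   F   F
  1   T   F   F   T   F   F   F   F   F   F   F   F   F   F
  2   T   F   F   T   F   F   F   T   F   F   T   F   F   F
  3   T   F   T   T   F   T   F   T   F   T   T   F   T   F
  4   T   F   T   T   F   T   F   T   F   T   T   T   T   F
  5   T   F   T   T   F   T   F   T   F   T   T   T   T   F
  6   T   F   T   T   F   T   T   T   T   T   T   T   T   T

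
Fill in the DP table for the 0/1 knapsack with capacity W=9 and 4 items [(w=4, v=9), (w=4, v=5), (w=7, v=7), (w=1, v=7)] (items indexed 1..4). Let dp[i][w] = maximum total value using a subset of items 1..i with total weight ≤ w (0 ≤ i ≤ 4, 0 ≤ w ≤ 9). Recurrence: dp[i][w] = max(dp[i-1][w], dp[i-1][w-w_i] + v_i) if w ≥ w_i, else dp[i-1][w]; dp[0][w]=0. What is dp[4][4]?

9

i\w   0   1   2   3   4   5   6   7   8   9
  0   0   0   0   0   0   0   0   0   0   0
  1   0   0   0   0   9   9   9   9   9   9
  2   0   0   0   0   9   9   9   9  14  14
  3   0   0   0   0   9   9   9   9  14  14
  4   0   7   7   7   9  16  16  16  16  21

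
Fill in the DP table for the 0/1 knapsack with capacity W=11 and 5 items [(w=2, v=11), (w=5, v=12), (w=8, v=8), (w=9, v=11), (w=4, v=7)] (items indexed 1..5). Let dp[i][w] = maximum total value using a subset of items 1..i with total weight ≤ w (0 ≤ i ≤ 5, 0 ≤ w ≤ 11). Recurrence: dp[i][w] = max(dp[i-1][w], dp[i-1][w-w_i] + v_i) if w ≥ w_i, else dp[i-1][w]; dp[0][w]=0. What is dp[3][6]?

i\w   0   1   2   3   4   5   6   7   8   9  10  11
  0   0   0   0   0   0   0   0   0   0   0   0   0
  1   0   0  11  11  11  11  11  11  11  11  11  11
  2   0   0  11  11  11  12  12  23  23  23  23  23
  3   0   0  11  11  11  12  12  23  23  23  23  23
  4   0   0  11  11  11  12  12  23  23  23  23  23
  5   0   0  11  11  11  12  18  23  23  23  23  30

12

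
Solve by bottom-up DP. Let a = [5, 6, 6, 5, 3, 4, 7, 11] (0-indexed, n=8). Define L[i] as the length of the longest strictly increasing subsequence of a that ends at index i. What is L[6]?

3

   i    0    1    2    3    4    5    6    7
a[i]    5    6    6    5    3    4    7   11
L[i]    1    2    2    1    1    2    3    4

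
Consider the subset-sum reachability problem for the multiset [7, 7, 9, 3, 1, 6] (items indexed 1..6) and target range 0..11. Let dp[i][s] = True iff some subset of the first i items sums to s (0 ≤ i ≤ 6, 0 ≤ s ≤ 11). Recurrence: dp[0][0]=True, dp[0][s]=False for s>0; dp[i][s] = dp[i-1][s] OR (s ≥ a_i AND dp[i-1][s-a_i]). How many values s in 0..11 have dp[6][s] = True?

i\s   0   1   2   3   4   5   6   7   8   9  10  11
  0   T   F   F   F   F   F   F   F   F   F   F   F
  1   T   F   F   F   F   F   F   T   F   F   F   F
  2   T   F   F   F   F   F   F   T   F   F   F   F
  3   T   F   F   F   F   F   F   T   F   T   F   F
  4   T   F   F   T   F   F   F   T   F   T   T   F
  5   T   T   F   T   T   F   F   T   T   T   T   T
  6   T   T   F   T   T   F   T   T   T   T   T   T

10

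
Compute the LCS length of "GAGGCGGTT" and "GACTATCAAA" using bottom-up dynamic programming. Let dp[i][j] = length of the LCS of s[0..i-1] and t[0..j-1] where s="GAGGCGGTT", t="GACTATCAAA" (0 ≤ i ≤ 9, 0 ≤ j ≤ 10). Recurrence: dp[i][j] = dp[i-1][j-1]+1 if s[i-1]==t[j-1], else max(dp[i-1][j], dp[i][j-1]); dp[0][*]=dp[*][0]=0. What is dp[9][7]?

   ''  G  A  C  T  A  T  C  A  A  A
''  0  0  0  0  0  0  0  0  0  0  0
 G  0  1  1  1  1  1  1  1  1  1  1
 A  0  1  2  2  2  2  2  2  2  2  2
 G  0  1  2  2  2  2  2  2  2  2  2
 G  0  1  2  2  2  2  2  2  2  2  2
 C  0  1  2  3  3  3  3  3  3  3  3
 G  0  1  2  3  3  3  3  3  3  3  3
 G  0  1  2  3  3  3  3  3  3  3  3
 T  0  1  2  3  4  4  4  4  4  4  4
 T  0  1  2  3  4  4  5  5  5  5  5

5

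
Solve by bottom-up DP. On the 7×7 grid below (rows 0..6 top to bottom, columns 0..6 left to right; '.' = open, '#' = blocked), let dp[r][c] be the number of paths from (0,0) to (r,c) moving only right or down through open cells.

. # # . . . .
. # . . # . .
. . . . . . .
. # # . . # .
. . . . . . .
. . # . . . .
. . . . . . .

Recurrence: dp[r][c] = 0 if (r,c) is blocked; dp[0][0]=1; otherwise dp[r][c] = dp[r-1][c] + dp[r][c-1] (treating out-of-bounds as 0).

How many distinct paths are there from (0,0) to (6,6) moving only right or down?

36

r\c   0   1   2   3   4   5   6
  0   1   0   0   0   0   0   0
  1   1   0   0   0   0   0   0
  2   1   1   1   1   1   1   1
  3   1   0   0   1   2   0   1
  4   1   1   1   2   4   4   5
  5   1   2   0   2   6  10  15
  6   1   3   3   5  11  21  36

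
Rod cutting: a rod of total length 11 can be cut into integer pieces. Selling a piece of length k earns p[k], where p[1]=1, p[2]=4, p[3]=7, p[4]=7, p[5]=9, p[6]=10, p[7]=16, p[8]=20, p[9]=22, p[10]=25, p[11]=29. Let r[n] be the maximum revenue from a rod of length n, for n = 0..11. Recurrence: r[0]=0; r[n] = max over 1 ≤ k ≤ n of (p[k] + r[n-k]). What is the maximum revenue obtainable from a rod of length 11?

   n    0    1    2    3    4    5    6    7    8    9   10   11
r[n]    0    1    4    7    8   11   14   16   20   22   25   29

29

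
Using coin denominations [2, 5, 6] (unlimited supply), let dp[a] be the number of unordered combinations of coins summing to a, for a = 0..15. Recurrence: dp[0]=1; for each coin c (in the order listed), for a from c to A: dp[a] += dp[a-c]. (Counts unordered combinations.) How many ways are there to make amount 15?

3

after  coin     0     1     2     3     4     5     6     7     8     9    10    11    12    13    14    15
          2     1     0     1     0     1     0     1     0     1     0     1     0     1     0     1     0
          5     1     0     1     0     1     1     1     1     1     1     2     1     2     1     2     2
          6     1     0     1     0     1     1     2     1     2     1     3     2     4     2     4     3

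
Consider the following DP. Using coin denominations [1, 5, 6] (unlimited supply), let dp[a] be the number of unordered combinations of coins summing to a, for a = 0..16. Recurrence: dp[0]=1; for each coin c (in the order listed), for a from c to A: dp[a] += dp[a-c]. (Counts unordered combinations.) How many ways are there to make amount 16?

8

after  coin     0     1     2     3     4     5     6     7     8     9    10    11    12    13    14    15    16
          1     1     1     1     1     1     1     1     1     1     1     1     1     1     1     1     1     1
          5     1     1     1     1     1     2     2     2     2     2     3     3     3     3     3     4     4
          6     1     1     1     1     1     2     3     3     3     3     4     5     6     6     6     7     8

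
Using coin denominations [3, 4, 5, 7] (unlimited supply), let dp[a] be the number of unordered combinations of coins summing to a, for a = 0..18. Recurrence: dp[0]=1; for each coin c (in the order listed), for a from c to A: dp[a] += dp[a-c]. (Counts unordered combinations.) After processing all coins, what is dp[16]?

6

after  coin     0     1     2     3     4     5     6     7     8     9    10    11    12    13    14    15    16    17    18
          3     1     0     0     1     0     0     1     0     0     1     0     0     1     0     0     1     0     0     1
          4     1     0     0     1     1     0     1     1     1     1     1     1     2     1     1     2     2     1     2
          5     1     0     0     1     1     1     1     1     2     2     2     2     3     3     3     4     4     4     5
          7     1     0     0     1     1     1     1     2     2     2     3     3     4     4     5     6     6     7     8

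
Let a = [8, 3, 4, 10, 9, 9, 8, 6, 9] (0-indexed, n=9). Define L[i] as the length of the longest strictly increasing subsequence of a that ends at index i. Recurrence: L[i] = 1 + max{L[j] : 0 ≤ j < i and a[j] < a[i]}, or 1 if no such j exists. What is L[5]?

3

   i    0    1    2    3    4    5    6    7    8
a[i]    8    3    4   10    9    9    8    6    9
L[i]    1    1    2    3    3    3    3    3    4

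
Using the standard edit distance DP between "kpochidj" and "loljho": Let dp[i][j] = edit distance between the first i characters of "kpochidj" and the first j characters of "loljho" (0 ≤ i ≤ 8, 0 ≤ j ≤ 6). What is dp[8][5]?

7

   ''  l  o  l  j  h  o
''  0  1  2  3  4  5  6
 k  1  1  2  3  4  5  6
 p  2  2  2  3  4  5  6
 o  3  3  2  3  4  5  5
 c  4  4  3  3  4  5  6
 h  5  5  4  4  4  4  5
 i  6  6  5  5  5  5  5
 d  7  7  6  6  6  6  6
 j  8  8  7  7  6  7  7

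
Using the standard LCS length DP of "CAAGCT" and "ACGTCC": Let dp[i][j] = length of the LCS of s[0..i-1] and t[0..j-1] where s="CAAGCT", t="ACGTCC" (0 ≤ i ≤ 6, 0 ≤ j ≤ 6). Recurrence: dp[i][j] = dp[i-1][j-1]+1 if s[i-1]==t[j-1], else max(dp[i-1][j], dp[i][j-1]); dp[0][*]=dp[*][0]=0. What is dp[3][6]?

   ''  A  C  G  T  C  C
''  0  0  0  0  0  0  0
 C  0  0  1  1  1  1  1
 A  0  1  1  1  1  1  1
 A  0  1  1  1  1  1  1
 G  0  1  1  2  2  2  2
 C  0  1  2  2  2  3  3
 T  0  1  2  2  3  3  3

1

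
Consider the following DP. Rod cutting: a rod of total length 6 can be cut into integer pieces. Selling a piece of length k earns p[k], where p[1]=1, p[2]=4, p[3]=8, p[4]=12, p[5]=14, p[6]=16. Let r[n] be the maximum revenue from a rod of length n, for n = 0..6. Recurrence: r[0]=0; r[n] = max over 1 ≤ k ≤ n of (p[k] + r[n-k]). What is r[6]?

16

   n    0    1    2    3    4    5    6
r[n]    0    1    4    8   12   14   16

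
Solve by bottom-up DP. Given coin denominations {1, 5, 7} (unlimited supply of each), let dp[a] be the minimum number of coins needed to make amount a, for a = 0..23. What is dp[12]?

 a  0  1  2  3  4  5  6  7  8  9 10 11 12 13 14 15 16 17 18 19 20 21 22 23
dp  0  1  2  3  4  1  2  1  2  3  2  3  2  3  2  3  4  3  4  3  4  3  4  5

2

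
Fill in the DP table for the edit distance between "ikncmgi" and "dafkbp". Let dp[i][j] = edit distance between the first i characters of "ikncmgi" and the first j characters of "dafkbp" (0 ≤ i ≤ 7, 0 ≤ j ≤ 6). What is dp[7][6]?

   ''  d  a  f  k  b  p
''  0  1  2  3  4  5  6
 i  1  1  2  3  4  5  6
 k  2  2  2  3  3  4  5
 n  3  3  3  3  4  4  5
 c  4  4  4  4  4  5  5
 m  5  5  5  5  5  5  6
 g  6  6  6  6  6  6  6
 i  7  7  7  7  7  7  7

7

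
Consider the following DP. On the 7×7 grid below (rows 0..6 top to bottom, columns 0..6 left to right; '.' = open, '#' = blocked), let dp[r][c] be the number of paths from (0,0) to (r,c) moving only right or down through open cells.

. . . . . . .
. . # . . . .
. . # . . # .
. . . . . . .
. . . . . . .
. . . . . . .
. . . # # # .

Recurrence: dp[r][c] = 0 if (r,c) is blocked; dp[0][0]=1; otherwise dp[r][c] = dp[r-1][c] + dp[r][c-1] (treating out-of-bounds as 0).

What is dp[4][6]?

r\c   0   1   2   3   4   5   6
  0   1   1   1   1   1   1   1
  1   1   2   0   1   2   3   4
  2   1   3   0   1   3   0   4
  3   1   4   4   5   8   8  12
  4   1   5   9  14  22  30  42
  5   1   6  15  29  51  81 123
  6   1   7  22   0   0   0 123

42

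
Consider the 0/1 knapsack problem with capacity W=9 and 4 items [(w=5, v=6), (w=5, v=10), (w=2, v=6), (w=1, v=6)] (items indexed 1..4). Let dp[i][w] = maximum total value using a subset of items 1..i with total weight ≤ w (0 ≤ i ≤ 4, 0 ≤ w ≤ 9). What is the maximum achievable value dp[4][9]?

22

i\w   0   1   2   3   4   5   6   7   8   9
  0   0   0   0   0   0   0   0   0   0   0
  1   0   0   0   0   0   6   6   6   6   6
  2   0   0   0   0   0  10  10  10  10  10
  3   0   0   6   6   6  10  10  16  16  16
  4   0   6   6  12  12  12  16  16  22  22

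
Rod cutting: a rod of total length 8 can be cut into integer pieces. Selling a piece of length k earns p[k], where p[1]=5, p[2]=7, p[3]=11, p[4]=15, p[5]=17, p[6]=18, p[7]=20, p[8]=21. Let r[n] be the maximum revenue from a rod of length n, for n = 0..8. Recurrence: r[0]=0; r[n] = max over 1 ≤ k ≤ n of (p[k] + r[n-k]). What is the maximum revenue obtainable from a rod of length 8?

40

   n    0    1    2    3    4    5    6    7    8
r[n]    0    5   10   15   20   25   30   35   40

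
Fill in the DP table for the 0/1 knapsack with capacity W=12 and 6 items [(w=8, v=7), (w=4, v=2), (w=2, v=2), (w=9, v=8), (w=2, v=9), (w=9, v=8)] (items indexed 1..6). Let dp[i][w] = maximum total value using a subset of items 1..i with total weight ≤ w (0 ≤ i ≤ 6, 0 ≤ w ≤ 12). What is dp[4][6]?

i\w   0   1   2   3   4   5   6   7   8   9  10  11  12
  0   0   0   0   0   0   0   0   0   0   0   0   0   0
  1   0   0   0   0   0   0   0   0   7   7   7   7   7
  2   0   0   0   0   2   2   2   2   7   7   7   7   9
  3   0   0   2   2   2   2   4   4   7   7   9   9   9
  4   0   0   2   2   2   2   4   4   7   8   9  10  10
  5   0   0   9   9  11  11  11  11  13  13  16  17  18
  6   0   0   9   9  11  11  11  11  13  13  16  17  18

4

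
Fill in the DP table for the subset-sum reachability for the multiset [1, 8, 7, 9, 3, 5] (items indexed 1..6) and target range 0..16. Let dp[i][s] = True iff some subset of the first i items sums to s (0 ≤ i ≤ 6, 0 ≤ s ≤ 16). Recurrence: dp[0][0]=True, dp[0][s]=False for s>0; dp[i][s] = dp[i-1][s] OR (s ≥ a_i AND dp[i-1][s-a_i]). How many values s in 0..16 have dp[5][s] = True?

i\s   0   1   2   3   4   5   6   7   8   9  10  11  12  13  14  15  16
  0   T   F   F   F   F   F   F   F   F   F   F   F   F   F   F   F   F
  1   T   T   F   F   F   F   F   F   F   F   F   F   F   F   F   F   F
  2   T   T   F   F   F   F   F   F   T   T   F   F   F   F   F   F   F
  3   T   T   F   F   F   F   F   T   T   T   F   F   F   F   F   T   T
  4   T   T   F   F   F   F   F   T   T   T   T   F   F   F   F   T   T
  5   T   T   F   T   T   F   F   T   T   T   T   T   T   T   F   T   T
  6   T   T   F   T   T   T   T   T   T   T   T   T   T   T   T   T   T

13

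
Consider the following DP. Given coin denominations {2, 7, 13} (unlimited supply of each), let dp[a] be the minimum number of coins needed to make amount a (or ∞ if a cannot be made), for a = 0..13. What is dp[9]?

 a  0  1  2  3  4  5  6  7  8  9 10 11 12 13
dp  0  -  1  -  2  -  3  1  4  2  5  3  6  1
(- denotes ∞ / unreachable)

2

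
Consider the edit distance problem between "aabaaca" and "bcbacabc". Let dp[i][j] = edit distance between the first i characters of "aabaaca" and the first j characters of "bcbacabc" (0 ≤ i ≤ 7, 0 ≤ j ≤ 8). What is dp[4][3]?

   ''  b  c  b  a  c  a  b  c
''  0  1  2  3  4  5  6  7  8
 a  1  1  2  3  3  4  5  6  7
 a  2  2  2  3  3  4  4  5  6
 b  3  2  3  2  3  4  5  4  5
 a  4  3  3  3  2  3  4  5  5
 a  5  4  4  4  3  3  3  4  5
 c  6  5  4  5  4  3  4  4  4
 a  7  6  5  5  5  4  3  4  5

3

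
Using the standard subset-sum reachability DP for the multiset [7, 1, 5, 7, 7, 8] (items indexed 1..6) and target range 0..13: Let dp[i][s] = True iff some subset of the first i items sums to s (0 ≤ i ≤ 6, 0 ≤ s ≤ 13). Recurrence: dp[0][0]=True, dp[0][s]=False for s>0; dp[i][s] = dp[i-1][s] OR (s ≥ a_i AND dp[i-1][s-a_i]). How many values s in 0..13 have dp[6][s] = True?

i\s   0   1   2   3   4   5   6   7   8   9  10  11  12  13
  0   T   F   F   F   F   F   F   F   F   F   F   F   F   F
  1   T   F   F   F   F   F   F   T   F   F   F   F   F   F
  2   T   T   F   F   F   F   F   T   T   F   F   F   F   F
  3   T   T   F   F   F   T   T   T   T   F   F   F   T   T
  4   T   T   F   F   F   T   T   T   T   F   F   F   T   T
  5   T   T   F   F   F   T   T   T   T   F   F   F   T   T
  6   T   T   F   F   F   T   T   T   T   T   F   F   T   T

9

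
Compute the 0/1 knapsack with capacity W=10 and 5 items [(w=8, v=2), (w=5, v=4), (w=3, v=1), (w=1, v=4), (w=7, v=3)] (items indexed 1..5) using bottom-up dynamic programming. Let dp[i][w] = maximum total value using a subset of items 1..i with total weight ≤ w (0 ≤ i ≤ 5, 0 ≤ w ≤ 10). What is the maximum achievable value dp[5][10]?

i\w   0   1   2   3   4   5   6   7   8   9  10
  0   0   0   0   0   0   0   0   0   0   0   0
  1   0   0   0   0   0   0   0   0   2   2   2
  2   0   0   0   0   0   4   4   4   4   4   4
  3   0   0   0   1   1   4   4   4   5   5   5
  4   0   4   4   4   5   5   8   8   8   9   9
  5   0   4   4   4   5   5   8   8   8   9   9

9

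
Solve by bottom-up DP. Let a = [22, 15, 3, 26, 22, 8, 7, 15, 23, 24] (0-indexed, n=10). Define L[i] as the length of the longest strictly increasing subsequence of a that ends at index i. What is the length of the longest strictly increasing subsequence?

5

   i    0    1    2    3    4    5    6    7    8    9
a[i]   22   15    3   26   22    8    7   15   23   24
L[i]    1    1    1    2    2    2    2    3    4    5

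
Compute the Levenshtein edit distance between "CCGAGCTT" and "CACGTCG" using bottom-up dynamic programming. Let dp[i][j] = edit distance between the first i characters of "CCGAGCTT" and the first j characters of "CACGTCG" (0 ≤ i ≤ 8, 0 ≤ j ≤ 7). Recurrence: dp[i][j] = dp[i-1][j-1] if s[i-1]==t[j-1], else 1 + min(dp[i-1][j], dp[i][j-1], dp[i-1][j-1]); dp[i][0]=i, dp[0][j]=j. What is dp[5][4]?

3

   ''  C  A  C  G  T  C  G
''  0  1  2  3  4  5  6  7
 C  1  0  1  2  3  4  5  6
 C  2  1  1  1  2  3  4  5
 G  3  2  2  2  1  2  3  4
 A  4  3  2  3  2  2  3  4
 G  5  4  3  3  3  3  3  3
 C  6  5  4  3  4  4  3  4
 T  7  6  5  4  4  4  4  4
 T  8  7  6  5  5  4  5  5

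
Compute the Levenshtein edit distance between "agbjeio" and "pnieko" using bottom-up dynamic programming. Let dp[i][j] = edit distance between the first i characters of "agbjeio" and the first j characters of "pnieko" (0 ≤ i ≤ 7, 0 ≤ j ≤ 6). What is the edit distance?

5

   ''  p  n  i  e  k  o
''  0  1  2  3  4  5  6
 a  1  1  2  3  4  5  6
 g  2  2  2  3  4  5  6
 b  3  3  3  3  4  5  6
 j  4  4  4  4  4  5  6
 e  5  5  5  5  4  5  6
 i  6  6  6  5  5  5  6
 o  7  7  7  6  6  6  5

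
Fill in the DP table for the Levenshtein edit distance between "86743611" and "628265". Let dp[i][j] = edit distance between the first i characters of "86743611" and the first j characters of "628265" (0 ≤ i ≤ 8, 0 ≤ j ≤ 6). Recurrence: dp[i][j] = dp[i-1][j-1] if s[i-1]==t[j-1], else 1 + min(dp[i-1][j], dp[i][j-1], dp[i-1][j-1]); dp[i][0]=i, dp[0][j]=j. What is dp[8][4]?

   ''  6  2  8  2  6  5
''  0  1  2  3  4  5  6
 8  1  1  2  2  3  4  5
 6  2  1  2  3  3  3  4
 7  3  2  2  3  4  4  4
 4  4  3  3  3  4  5  5
 3  5  4  4  4  4  5  6
 6  6  5  5  5  5  4  5
 1  7  6  6  6  6  5  5
 1  8  7  7  7  7  6  6

7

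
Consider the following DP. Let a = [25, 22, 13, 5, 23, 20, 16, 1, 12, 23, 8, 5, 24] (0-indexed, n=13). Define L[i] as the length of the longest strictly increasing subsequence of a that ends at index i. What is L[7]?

   i    0    1    2    3    4    5    6    7    8    9   10   11   12
a[i]   25   22   13    5   23   20   16    1   12   23    8    5   24
L[i]    1    1    1    1    2    2    2    1    2    3    2    2    4

1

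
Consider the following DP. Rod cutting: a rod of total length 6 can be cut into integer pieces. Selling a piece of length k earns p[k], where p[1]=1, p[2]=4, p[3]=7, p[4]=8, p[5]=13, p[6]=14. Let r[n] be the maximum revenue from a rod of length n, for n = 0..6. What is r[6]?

14

   n    0    1    2    3    4    5    6
r[n]    0    1    4    7    8   13   14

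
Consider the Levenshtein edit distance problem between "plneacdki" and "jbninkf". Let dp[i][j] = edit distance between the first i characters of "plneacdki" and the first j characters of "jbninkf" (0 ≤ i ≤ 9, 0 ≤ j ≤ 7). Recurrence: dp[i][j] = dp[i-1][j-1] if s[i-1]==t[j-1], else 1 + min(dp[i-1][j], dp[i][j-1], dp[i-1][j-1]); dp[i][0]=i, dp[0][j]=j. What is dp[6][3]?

   ''  j  b  n  i  n  k  f
''  0  1  2  3  4  5  6  7
 p  1  1  2  3  4  5  6  7
 l  2  2  2  3  4  5  6  7
 n  3  3  3  2  3  4  5  6
 e  4  4  4  3  3  4  5  6
 a  5  5  5  4  4  4  5  6
 c  6  6  6  5  5  5  5  6
 d  7  7  7  6  6  6  6  6
 k  8  8  8  7  7  7  6  7
 i  9  9  9  8  7  8  7  7

5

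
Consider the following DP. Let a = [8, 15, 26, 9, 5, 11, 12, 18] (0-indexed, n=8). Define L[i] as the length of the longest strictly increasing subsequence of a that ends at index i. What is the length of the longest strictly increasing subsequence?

   i    0    1    2    3    4    5    6    7
a[i]    8   15   26    9    5   11   12   18
L[i]    1    2    3    2    1    3    4    5

5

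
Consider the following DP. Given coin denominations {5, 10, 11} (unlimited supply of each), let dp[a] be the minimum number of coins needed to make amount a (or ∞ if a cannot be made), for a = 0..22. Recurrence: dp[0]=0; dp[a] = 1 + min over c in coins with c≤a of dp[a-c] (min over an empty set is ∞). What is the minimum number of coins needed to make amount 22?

2

 a  0  1  2  3  4  5  6  7  8  9 10 11 12 13 14 15 16 17 18 19 20 21 22
dp  0  -  -  -  -  1  -  -  -  -  1  1  -  -  -  2  2  -  -  -  2  2  2
(- denotes ∞ / unreachable)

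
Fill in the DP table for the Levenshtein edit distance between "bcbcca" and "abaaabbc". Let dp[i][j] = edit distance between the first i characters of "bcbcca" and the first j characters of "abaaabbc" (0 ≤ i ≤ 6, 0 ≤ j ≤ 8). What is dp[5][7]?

6

   ''  a  b  a  a  a  b  b  c
''  0  1  2  3  4  5  6  7  8
 b  1  1  1  2  3  4  5  6  7
 c  2  2  2  2  3  4  5  6  6
 b  3  3  2  3  3  4  4  5  6
 c  4  4  3  3  4  4  5  5  5
 c  5  5  4  4  4  5  5  6  5
 a  6  5  5  4  4  4  5  6  6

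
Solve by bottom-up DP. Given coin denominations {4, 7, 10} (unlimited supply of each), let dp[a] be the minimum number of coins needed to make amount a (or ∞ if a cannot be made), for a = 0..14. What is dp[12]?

 a  0  1  2  3  4  5  6  7  8  9 10 11 12 13 14
dp  0  -  -  -  1  -  -  1  2  -  1  2  3  -  2
(- denotes ∞ / unreachable)

3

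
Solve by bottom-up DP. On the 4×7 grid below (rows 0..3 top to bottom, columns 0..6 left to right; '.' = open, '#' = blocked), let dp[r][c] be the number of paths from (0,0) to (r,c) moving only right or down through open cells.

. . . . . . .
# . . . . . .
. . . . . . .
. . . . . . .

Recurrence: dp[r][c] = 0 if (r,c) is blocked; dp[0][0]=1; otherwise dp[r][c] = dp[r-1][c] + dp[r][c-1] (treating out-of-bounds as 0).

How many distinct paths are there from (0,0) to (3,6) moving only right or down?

r\c   0   1   2   3   4   5   6
  0   1   1   1   1   1   1   1
  1   0   1   2   3   4   5   6
  2   0   1   3   6  10  15  21
  3   0   1   4  10  20  35  56

56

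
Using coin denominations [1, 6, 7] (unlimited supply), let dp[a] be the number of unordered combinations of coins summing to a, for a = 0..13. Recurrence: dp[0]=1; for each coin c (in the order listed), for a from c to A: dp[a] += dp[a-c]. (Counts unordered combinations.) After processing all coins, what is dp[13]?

after  coin     0     1     2     3     4     5     6     7     8     9    10    11    12    13
          1     1     1     1     1     1     1     1     1     1     1     1     1     1     1
          6     1     1     1     1     1     1     2     2     2     2     2     2     3     3
          7     1     1     1     1     1     1     2     3     3     3     3     3     4     5

5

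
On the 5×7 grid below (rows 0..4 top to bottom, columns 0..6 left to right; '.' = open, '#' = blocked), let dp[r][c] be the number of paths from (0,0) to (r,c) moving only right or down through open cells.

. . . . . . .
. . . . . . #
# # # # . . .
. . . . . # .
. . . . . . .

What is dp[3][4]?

5

r\c   0   1   2   3   4   5   6
  0   1   1   1   1   1   1   1
  1   1   2   3   4   5   6   0
  2   0   0   0   0   5  11  11
  3   0   0   0   0   5   0  11
  4   0   0   0   0   5   5  16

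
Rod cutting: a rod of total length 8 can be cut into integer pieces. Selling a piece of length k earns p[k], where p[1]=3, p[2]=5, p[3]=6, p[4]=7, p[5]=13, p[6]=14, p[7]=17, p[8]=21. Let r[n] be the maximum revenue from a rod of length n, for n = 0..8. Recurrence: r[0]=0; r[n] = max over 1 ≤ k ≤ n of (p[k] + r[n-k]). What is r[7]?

21

   n    0    1    2    3    4    5    6    7    8
r[n]    0    3    6    9   12   15   18   21   24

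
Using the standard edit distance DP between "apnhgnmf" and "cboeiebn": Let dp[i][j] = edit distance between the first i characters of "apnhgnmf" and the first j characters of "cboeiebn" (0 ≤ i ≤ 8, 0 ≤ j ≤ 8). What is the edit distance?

8

   ''  c  b  o  e  i  e  b  n
''  0  1  2  3  4  5  6  7  8
 a  1  1  2  3  4  5  6  7  8
 p  2  2  2  3  4  5  6  7  8
 n  3  3  3  3  4  5  6  7  7
 h  4  4  4  4  4  5  6  7  8
 g  5  5  5  5  5  5  6  7  8
 n  6  6  6  6  6  6  6  7  7
 m  7  7  7  7  7  7  7  7  8
 f  8  8  8  8  8  8  8  8  8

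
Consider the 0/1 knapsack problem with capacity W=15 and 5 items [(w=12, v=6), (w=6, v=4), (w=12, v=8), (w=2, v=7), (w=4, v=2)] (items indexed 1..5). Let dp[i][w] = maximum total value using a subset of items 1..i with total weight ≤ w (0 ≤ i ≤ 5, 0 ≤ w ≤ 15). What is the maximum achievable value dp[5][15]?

i\w   0   1   2   3   4   5   6   7   8   9  10  11  12  13  14  15
  0   0   0   0   0   0   0   0   0   0   0   0   0   0   0   0   0
  1   0   0   0   0   0   0   0   0   0   0   0   0   6   6   6   6
  2   0   0   0   0   0   0   4   4   4   4   4   4   6   6   6   6
  3   0   0   0   0   0   0   4   4   4   4   4   4   8   8   8   8
  4   0   0   7   7   7   7   7   7  11  11  11  11  11  11  15  15
  5   0   0   7   7   7   7   9   9  11  11  11  11  13  13  15  15

15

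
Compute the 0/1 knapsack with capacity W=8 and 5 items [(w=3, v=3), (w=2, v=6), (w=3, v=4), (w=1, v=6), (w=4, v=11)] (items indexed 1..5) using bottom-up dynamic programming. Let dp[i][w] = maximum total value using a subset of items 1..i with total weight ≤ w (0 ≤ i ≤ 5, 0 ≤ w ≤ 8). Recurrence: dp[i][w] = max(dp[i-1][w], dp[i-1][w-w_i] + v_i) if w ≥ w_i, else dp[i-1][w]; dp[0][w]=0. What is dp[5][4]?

12

i\w   0   1   2   3   4   5   6   7   8
  0   0   0   0   0   0   0   0   0   0
  1   0   0   0   3   3   3   3   3   3
  2   0   0   6   6   6   9   9   9   9
  3   0   0   6   6   6  10  10  10  13
  4   0   6   6  12  12  12  16  16  16
  5   0   6   6  12  12  17  17  23  23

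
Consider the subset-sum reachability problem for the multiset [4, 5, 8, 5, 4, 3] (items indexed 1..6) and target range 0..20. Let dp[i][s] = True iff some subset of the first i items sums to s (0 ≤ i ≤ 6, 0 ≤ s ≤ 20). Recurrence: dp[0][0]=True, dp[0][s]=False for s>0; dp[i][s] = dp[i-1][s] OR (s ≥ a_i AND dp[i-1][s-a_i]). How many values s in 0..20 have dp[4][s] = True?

11

i\s   0   1   2   3   4   5   6   7   8   9  10  11  12  13  14  15  16  17  18  19  20
  0   T   F   F   F   F   F   F   F   F   F   F   F   F   F   F   F   F   F   F   F   F
  1   T   F   F   F   T   F   F   F   F   F   F   F   F   F   F   F   F   F   F   F   F
  2   T   F   F   F   T   T   F   F   F   T   F   F   F   F   F   F   F   F   F   F   F
  3   T   F   F   F   T   T   F   F   T   T   F   F   T   T   F   F   F   T   F   F   F
  4   T   F   F   F   T   T   F   F   T   T   T   F   T   T   T   F   F   T   T   F   F
  5   T   F   F   F   T   T   F   F   T   T   T   F   T   T   T   F   T   T   T   F   F
  6   T   F   F   T   T   T   F   T   T   T   T   T   T   T   T   T   T   T   T   T   T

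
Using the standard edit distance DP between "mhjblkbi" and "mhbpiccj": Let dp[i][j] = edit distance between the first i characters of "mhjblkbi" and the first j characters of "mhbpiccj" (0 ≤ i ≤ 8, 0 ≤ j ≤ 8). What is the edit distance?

6

   ''  m  h  b  p  i  c  c  j
''  0  1  2  3  4  5  6  7  8
 m  1  0  1  2  3  4  5  6  7
 h  2  1  0  1  2  3  4  5  6
 j  3  2  1  1  2  3  4  5  5
 b  4  3  2  1  2  3  4  5  6
 l  5  4  3  2  2  3  4  5  6
 k  6  5  4  3  3  3  4  5  6
 b  7  6  5  4  4  4  4  5  6
 i  8  7  6  5  5  4  5  5  6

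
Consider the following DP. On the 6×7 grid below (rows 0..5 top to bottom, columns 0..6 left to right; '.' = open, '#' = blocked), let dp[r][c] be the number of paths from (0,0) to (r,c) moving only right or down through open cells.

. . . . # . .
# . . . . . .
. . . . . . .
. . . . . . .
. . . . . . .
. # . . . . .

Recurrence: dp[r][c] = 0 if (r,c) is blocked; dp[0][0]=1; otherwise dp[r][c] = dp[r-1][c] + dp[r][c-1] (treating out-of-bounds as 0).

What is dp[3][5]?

r\c   0   1   2   3   4   5   6
  0   1   1   1   1   0   0   0
  1   0   1   2   3   3   3   3
  2   0   1   3   6   9  12  15
  3   0   1   4  10  19  31  46
  4   0   1   5  15  34  65 111
  5   0   0   5  20  54 119 230

31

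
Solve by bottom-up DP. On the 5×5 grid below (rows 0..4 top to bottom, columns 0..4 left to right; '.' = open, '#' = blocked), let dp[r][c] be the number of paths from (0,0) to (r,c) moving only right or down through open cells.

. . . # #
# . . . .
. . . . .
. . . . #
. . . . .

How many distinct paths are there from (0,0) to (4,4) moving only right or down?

14

r\c   0   1   2   3   4
  0   1   1   1   0   0
  1   0   1   2   2   2
  2   0   1   3   5   7
  3   0   1   4   9   0
  4   0   1   5  14  14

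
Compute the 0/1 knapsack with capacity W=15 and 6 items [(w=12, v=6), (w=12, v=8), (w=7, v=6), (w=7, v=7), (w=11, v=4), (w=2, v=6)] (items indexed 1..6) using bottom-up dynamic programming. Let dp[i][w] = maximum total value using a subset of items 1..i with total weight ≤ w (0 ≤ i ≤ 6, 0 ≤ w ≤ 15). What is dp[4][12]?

i\w   0   1   2   3   4   5   6   7   8   9  10  11  12  13  14  15
  0   0   0   0   0   0   0   0   0   0   0   0   0   0   0   0   0
  1   0   0   0   0   0   0   0   0   0   0   0   0   6   6   6   6
  2   0   0   0   0   0   0   0   0   0   0   0   0   8   8   8   8
  3   0   0   0   0   0   0   0   6   6   6   6   6   8   8   8   8
  4   0   0   0   0   0   0   0   7   7   7   7   7   8   8  13  13
  5   0   0   0   0   0   0   0   7   7   7   7   7   8   8  13  13
  6   0   0   6   6   6   6   6   7   7  13  13  13  13  13  14  14

8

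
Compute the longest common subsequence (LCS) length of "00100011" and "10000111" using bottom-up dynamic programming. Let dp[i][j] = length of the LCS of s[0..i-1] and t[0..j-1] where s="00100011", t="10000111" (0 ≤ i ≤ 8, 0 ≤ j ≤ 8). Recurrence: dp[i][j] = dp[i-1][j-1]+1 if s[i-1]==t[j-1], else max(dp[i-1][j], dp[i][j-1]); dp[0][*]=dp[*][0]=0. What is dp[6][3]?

3

   ''  1  0  0  0  0  1  1  1
''  0  0  0  0  0  0  0  0  0
 0  0  0  1  1  1  1  1  1  1
 0  0  0  1  2  2  2  2  2  2
 1  0  1  1  2  2  2  3  3  3
 0  0  1  2  2  3  3  3  3  3
 0  0  1  2  3  3  4  4  4  4
 0  0  1  2  3  4  4  4  4  4
 1  0  1  2  3  4  4  5  5  5
 1  0  1  2  3  4  4  5  6  6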